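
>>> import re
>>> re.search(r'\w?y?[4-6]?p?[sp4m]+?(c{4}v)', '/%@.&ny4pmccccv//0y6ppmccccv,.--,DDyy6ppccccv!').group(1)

This matches optionally a word character, then optionally the literal 'y'; then optionally a character in [4-6], then optionally a literal 'p', then one or more of one of [sp4m] (lazy); then exactly 4 of a literal 'c', then a literal 'v' (captured).
Unlike `match`, `search` isn't anchored — it looks for the pattern anywhere in the string.
The match spans [5:15] → 'ny4pmccccv'.
Captured: group 1 = 'ccccv'.

'ccccv'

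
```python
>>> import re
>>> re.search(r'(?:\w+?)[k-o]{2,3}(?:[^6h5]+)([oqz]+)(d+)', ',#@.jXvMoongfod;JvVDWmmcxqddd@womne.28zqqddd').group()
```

'jXvMoongfod;JvVDWmmcxqddd@womne.28zqqddd'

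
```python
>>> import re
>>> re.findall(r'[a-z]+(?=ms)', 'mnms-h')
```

Because the assertion is zero-width, the text it checks is not consumed and won't appear in the result.
With no groups in the pattern, `findall` gives back each whole match — 1 here.

['mn']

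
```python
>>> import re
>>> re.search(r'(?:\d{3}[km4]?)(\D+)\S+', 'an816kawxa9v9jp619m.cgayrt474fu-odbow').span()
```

(2, 37)

Pattern: exactly 3 of a digit, then optionally one of [km4] (non-capturing group); then one or more of a non-digit (captured); then one or more of a non-whitespace character.
Unlike `match`, `search` isn't anchored — it looks for the pattern anywhere in the string.
The match spans [2:37] → '816kawxa9v9jp619m.cgayrt474fu-odbow'.
Captured: group 1 = 'awxa'.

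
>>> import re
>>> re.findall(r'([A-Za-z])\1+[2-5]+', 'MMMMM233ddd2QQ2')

['M', 'd', 'Q']

`\1` is not a pattern — it's the concrete string captured by group 1, re-applied verbatim.
Walking the string: at [0:8] match 'MMMMM233', group 1 = 'M'; at [8:12] match 'ddd2', group 1 = 'd'; at [12:15] match 'QQ2', group 1 = 'Q'.
One capturing group, so `findall` returns just the captured substring from each match — 3 in all.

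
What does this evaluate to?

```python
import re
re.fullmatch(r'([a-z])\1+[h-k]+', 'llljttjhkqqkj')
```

After group 1 captures some text, `\1` only succeeds where that same text appears again.
`fullmatch` succeeds only if the pattern covers the string from start to end.
Here the pattern can't cover the whole string, so the call returns None.

None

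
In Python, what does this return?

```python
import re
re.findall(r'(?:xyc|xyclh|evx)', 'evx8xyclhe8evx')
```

Alternation tries branches left to right and keeps the first one that lets the overall match succeed at that position.
Scanning left to right: at [0:3] → 'evx'; at [4:7] → 'xyc'; at [11:14] → 'evx'.
No capturing groups, so `findall` returns the 3 full match strings.

['evx', 'xyc', 'evx']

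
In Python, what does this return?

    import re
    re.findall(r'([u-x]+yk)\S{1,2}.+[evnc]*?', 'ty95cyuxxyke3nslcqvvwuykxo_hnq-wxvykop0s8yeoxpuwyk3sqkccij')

['uxxyk']

The pattern matches one or more of a character in [u-x], then the literal 'yk' (captured); then 1 to 2 of a non-whitespace character, then one or more of any character, then zero or more of one of [evnc] (lazy).
Walking the string: at [6:58] match 'uxxyke3nslcqvvwuykxo_hnq-wxvykop0s8yeoxpuwyk3sqkccij', group 1 = 'uxxyk'.
One capturing group, so `findall` returns just the captured substring from the one match — 1 in all.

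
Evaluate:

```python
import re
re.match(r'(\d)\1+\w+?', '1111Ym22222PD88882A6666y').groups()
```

The match spans [0:5] → '1111Y'.
Captured: group 1 = '1'.

('1',)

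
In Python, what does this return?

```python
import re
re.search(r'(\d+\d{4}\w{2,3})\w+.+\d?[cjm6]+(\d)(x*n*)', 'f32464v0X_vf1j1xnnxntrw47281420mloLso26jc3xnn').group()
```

The match spans [1:45] → '32464v0X_vf1j1xnnxntrw47281420mloLso26jc3xnn'.

'32464v0X_vf1j1xnnxntrw47281420mloLso26jc3xnn'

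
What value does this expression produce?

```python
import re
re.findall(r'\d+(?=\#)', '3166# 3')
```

Because the assertion is zero-width, the text it checks is not consumed and won't appear in the result.
No capturing groups, so `findall` returns the 1 full match string.

['3166']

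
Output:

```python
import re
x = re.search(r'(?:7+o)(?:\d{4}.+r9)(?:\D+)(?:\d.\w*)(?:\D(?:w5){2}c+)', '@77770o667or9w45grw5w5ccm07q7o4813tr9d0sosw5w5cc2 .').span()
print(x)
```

(28, 48)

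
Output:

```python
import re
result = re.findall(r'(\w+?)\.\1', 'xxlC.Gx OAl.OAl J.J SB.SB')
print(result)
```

After group 1 captures some text, `\1` only succeeds where that same text appears again.
Scanning left to right: at [8:15] match 'OAl.OAl', group 1 = 'OAl'; at [16:19] match 'J.J', group 1 = 'J'; at [20:25] match 'SB.SB', group 1 = 'SB'.
`findall` collects group 1 from each match (3 total).

['OAl', 'J', 'SB']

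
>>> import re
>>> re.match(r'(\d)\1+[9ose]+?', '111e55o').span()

(0, 4)

`\1` has to match the exact text group 1 already captured.
`re.match` only tries the pattern at the start of the string.
The match spans [0:4] → '111e'.
Captured: group 1 = '1'.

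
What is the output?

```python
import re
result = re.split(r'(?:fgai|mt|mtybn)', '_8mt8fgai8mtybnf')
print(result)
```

['_8', '8', '8', 'ybnf']

Branches in `(...|...)` are attempted left-to-right; the first branch that allows the whole pattern to succeed is taken.
Matches to split on: at [2:4] → 'mt'; at [5:9] → 'fgai'; at [10:12] → 'mt'.
Each match becomes a cut point; 4 segments remain.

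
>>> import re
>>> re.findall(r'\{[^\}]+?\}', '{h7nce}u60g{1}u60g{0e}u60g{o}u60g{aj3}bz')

['{h7nce}', '{1}', '{0e}', '{o}', '{aj3}']

Walking the string: at [0:7] → '{h7nce}'; at [11:14] → '{1}'; at [18:22] → '{0e}'; at [26:29] → '{o}'; at [33:38] → '{aj3}'.
Since nothing is captured, `findall` lists the 5 matched substrings directly.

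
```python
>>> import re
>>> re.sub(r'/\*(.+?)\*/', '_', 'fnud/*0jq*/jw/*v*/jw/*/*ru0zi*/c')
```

'fnud_jw_jw_c'

A non-greedy quantifier consumes as few characters as it can — just enough that the remainder of the pattern still matches from where it stops; whatever follows it matches normally.
Matches: at [4:11] → '/*0jq*/'; at [13:18] → '/*v*/'; at [20:31] → '/*/*ru0zi*/'.
`sub` substitutes '_' at each match site.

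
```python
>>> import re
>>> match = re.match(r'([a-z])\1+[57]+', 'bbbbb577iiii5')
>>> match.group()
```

'bbbbb577'

`re.match` only tries the pattern at the start of the string.
The match spans [0:8] → 'bbbbb577'.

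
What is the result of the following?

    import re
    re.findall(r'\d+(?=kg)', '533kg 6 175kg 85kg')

The `(?=…)`/`(?<=…)` assertion just peeks at neighbouring text; it doesn't advance the match position.
Walking the string: at [0:3] → '533'; at [8:11] → '175'; at [14:16] → '85'.
`findall` yields the raw match text (3 of them) because the pattern has no groups.

['533', '175', '85']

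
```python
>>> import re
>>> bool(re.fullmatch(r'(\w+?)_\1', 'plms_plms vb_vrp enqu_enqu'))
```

False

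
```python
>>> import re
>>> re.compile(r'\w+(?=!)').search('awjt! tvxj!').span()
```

Because the assertion is zero-width, the text it checks is not consumed and won't appear in the result.
`re.search` scans for the first position where the pattern succeeds.
The match spans [0:4] → 'awjt'.

(0, 4)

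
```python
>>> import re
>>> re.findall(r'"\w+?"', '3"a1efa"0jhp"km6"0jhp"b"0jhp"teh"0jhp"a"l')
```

['"a1efa"', '"km6"', '"b"', '"teh"', '"a"']

No capturing groups, so `findall` returns the 5 full match strings.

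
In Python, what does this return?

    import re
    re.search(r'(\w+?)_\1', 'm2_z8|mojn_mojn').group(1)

The match spans [6:15] → 'mojn_mojn'.
Captured: group 1 = 'mojn'.

'mojn'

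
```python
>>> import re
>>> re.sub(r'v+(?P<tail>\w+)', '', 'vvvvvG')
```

''

Pattern: one or more of a literal 'v'; then one or more of a word character (captured as 'tail').
Each match is replaced by ''.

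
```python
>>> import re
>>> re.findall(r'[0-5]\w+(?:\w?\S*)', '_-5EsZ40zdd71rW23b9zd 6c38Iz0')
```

This matches a character in [0-5], then one or more of a word character; then optionally a word character, then zero or more of a non-whitespace character (non-capturing group).
Matches: at [2:21] → '5EsZ40zdd71rW23b9zd'; at [24:29] → '38Iz0'.
No capturing groups, so `findall` returns the 2 full match strings.

['5EsZ40zdd71rW23b9zd', '38Iz0']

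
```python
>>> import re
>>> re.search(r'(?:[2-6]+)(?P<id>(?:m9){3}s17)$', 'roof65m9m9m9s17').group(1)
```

The match spans [4:15] → '65m9m9m9s17'.
Captured: group 1 = 'm9m9m9s17'.

'm9m9m9s17'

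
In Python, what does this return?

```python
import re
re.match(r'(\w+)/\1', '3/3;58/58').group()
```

'3/3'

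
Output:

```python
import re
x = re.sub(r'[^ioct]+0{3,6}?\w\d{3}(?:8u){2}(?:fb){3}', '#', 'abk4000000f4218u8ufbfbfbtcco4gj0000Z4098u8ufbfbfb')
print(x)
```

#tcco#

This matches one or more of any character except [ioct], then 3 to 6 of the literal '0' (lazy), then a word character; then exactly 3 of a digit, then the literal '8u' repeated 2 times, then the literal 'fb' repeated 3 times.
Matches: at [0:24] → 'abk4000000f4218u8ufbfbfb'; at [28:49] → '4gj0000Z4098u8ufbfbfb'.
`sub` substitutes '#' at each match site.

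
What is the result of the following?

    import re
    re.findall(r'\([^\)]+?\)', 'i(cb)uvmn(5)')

Matches: at [1:5] → '(cb)'; at [9:12] → '(5)'.
With no groups in the pattern, `findall` gives back each whole match — 2 here.

['(cb)', '(5)']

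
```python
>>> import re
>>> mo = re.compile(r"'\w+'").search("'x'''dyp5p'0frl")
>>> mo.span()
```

(0, 3)

`re.search` scans for the first position where the pattern succeeds.
The match spans [0:3] → "'x'".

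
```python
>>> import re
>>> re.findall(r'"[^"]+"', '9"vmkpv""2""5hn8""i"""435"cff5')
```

Matches: at [1:8] → '"vmkpv"'; at [8:11] → '"2"'; at [11:17] → '"5hn8"'; at [17:20] → '"i"'; at [21:26] → '"435"'.
No capturing groups, so `findall` returns the 5 full match strings.

['"vmkpv"', '"2"', '"5hn8"', '"i"', '"435"']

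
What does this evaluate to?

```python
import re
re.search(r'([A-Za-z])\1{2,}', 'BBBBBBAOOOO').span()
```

(0, 6)

`\1` is not a pattern — it's the concrete string captured by group 1, re-applied verbatim.
The match spans [0:6] → 'BBBBBB'.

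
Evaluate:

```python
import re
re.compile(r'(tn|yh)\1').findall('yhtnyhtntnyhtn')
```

`\1` is not a pattern — it's the concrete string captured by group 1, re-applied verbatim.
Matches: at [6:10] match 'tntn', group 1 = 'tn'.
`findall` collects group 1 from the one match (1 total).

['tn']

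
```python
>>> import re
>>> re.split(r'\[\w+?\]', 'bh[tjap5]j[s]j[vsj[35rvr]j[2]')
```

The string is cut at each match, leaving 5 pieces.

['bh', 'j', 'j[vsj', 'j', '']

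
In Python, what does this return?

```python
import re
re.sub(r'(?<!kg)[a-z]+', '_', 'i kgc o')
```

`(?!…)`/`(?<!…)` only lets a position through if the neighbouring text does NOT match; no characters are consumed.
Matches: at [0:1] → 'i'; at [2:5] → 'kgc'; at [6:7] → 'o'.
Each match is replaced by '_'.

'_ _ _'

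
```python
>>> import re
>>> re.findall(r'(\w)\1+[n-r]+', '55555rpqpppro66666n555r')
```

The backreference `\1` re-matches whatever the first group consumed, character for character.
Matches: at [0:13] match '55555rpqpppro', group 1 = '5'; at [13:19] match '66666n', group 1 = '6'; at [19:23] match '555r', group 1 = '5'.
`findall` collects group 1 from each match (3 total).

['5', '6', '5']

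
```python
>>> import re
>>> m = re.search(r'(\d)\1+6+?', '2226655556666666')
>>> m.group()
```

A backreference is literal: `\1` must see the identical characters the first group matched.
The match spans [0:4] → '2226'.

'2226'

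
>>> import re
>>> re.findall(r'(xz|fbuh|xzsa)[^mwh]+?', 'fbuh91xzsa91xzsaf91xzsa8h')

The regex engine tests alternatives in the order written; an earlier branch that matches wins even if a later one would match more.
Scanning left to right: at [0:5] match 'fbuh9', group 1 = 'fbuh'; at [6:9] match 'xzs', group 1 = 'xz'; at [12:15] match 'xzs', group 1 = 'xz'; at [19:22] match 'xzs', group 1 = 'xz'.
`findall` collects group 1 from each match (4 total).

['fbuh', 'xz', 'xz', 'xz']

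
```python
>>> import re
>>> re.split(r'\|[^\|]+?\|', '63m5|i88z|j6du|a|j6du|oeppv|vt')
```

Matches to split on: at [4:10] → '|i88z|'; at [14:17] → '|a|'; at [21:28] → '|oeppv|'.
The string is cut at each match, leaving 4 pieces.

['63m5', 'j6du', 'j6du', 'vt']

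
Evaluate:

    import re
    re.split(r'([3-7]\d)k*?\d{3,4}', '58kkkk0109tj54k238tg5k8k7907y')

['', '58', 'tj', '54', 'tg5k8k7907y']

This matches a character in [3-7], then a digit (captured); then zero or more of the literal 'k' (lazy), then 3 to 4 of a digit.
Matches to split on: at [0:10] → '58kkkk0109'; at [12:18] → '54k238'.
`re.split` interleaves the captured-group text with the surrounding fragments.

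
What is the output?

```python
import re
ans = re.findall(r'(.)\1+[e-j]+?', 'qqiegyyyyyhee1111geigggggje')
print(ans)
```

['q', 'y', '1', 'g']

The backreference `\1` re-matches whatever the first group consumed, character for character.
Scanning left to right: at [0:3] match 'qqi', group 1 = 'q'; at [5:11] match 'yyyyyh', group 1 = 'y'; at [13:18] match '1111g', group 1 = '1'; at [20:26] match 'gggggj', group 1 = 'g'.
`findall` collects group 1 from each match (4 total).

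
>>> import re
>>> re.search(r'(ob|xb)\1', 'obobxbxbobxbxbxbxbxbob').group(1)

'ob'

After group 1 captures some text, `\1` only succeeds where that same text appears again.
`re.search` tries every starting position until one works.
The match spans [0:4] → 'obob'.
Captured: group 1 = 'ob'.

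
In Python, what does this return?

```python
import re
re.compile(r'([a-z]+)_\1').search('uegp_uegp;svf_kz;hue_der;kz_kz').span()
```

`\1` is not a pattern — it's the concrete string captured by group 1, re-applied verbatim.
`re.search` scans for the first position where the pattern succeeds.
The match spans [0:9] → 'uegp_uegp'.
Captured: group 1 = 'uegp'.

(0, 9)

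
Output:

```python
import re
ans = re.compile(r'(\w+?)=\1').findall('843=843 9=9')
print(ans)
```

A backreference is literal: `\1` must see the identical characters the first group matched.
One capturing group, so `findall` returns just the captured substring from each match — 2 in all.

['843', '9']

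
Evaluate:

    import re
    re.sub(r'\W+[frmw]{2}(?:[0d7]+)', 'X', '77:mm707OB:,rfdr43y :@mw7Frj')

'77XOBXr43yXFrj'

The pattern matches one or more of a non-word character, then exactly 2 of one of [frmw]; then one or more of one of [0d7] (non-capturing group).
Matches: at [2:8] → ':mm707'; at [10:15] → ':,rfd'; at [19:25] → ' :@mw7'.
Every occurrence is swapped for 'X'.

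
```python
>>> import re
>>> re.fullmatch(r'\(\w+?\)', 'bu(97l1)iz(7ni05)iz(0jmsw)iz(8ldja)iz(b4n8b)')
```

None

`re.fullmatch` is like wrapping the pattern in `^…$` (in single-line mode).
Here the string isn't matched end-to-end, so the call returns None.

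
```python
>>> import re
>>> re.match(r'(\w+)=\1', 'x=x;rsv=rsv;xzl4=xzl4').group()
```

A backreference is literal: `\1` must see the identical characters the first group matched.
With `match`, the pattern is implicitly anchored at the beginning.
The match spans [0:3] → 'x=x'.
Captured: group 1 = 'x'.

'x=x'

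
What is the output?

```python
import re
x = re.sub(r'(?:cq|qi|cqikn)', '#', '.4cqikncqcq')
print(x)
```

.4#ikn##

`|` is ordered: at each position the engine commits to the first alternative that works.
Matches: at [2:4] → 'cq'; at [7:9] → 'cq'; at [9:11] → 'cq'.
Every occurrence is swapped for '#'.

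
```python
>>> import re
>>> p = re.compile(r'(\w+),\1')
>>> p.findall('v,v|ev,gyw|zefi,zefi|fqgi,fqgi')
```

['v', 'zefi', 'fqgi']

A backreference is literal: `\1` must see the identical characters the first group matched.
Scanning left to right: at [0:3] match 'v,v', group 1 = 'v'; at [11:20] match 'zefi,zefi', group 1 = 'zefi'; at [21:30] match 'fqgi,fqgi', group 1 = 'fqgi'.
With a single group, `findall` returns only what that group captured — 3 items.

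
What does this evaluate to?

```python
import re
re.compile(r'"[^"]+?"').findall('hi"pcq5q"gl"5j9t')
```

['"pcq5q"']

Walking the string: at [2:9] → '"pcq5q"'.
No capturing groups, so `findall` returns the 1 full match string.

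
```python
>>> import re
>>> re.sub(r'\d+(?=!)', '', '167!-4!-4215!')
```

'!-!-!'

The positive lookaround only admits positions where the adjacent text matches; those characters stay outside the span.
Matches: at [0:3] → '167'; at [5:6] → '4'; at [8:12] → '4215'.
Each match is replaced by ''.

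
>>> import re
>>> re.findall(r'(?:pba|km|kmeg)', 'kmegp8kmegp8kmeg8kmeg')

['km', 'km', 'km', 'km']

Branches in `(...|...)` are attempted left-to-right; the first branch that allows the whole pattern to succeed is taken.
Walking the string: at [0:2] → 'km'; at [6:8] → 'km'; at [12:14] → 'km'; at [17:19] → 'km'.
No capturing groups, so `findall` returns the 4 full match strings.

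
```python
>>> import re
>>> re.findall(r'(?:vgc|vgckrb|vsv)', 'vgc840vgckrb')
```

The regex engine tests alternatives in the order written; an earlier branch that matches wins even if a later one would match more.
Walking the string: at [0:3] → 'vgc'; at [6:9] → 'vgc'.
No capturing groups, so `findall` returns the 2 full match strings.

['vgc', 'vgc']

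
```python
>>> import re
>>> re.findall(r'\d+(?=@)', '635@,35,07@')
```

The `(?=…)`/`(?<=…)` assertion just peeks at neighbouring text; it doesn't advance the match position.
With no groups in the pattern, `findall` gives back each whole match — 2 here.

['635', '07']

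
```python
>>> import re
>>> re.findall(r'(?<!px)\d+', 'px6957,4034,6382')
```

['957', '4034', '6382']

The negative lookahead/lookbehind blocks any match where the forbidden context is present.
Since nothing is captured, `findall` lists the 3 matched substrings directly.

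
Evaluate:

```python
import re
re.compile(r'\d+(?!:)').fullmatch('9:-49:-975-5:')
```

None

Because the assertion is negative and zero-width, positions next to the forbidden text are skipped.
`re.fullmatch` requires the pattern to consume the entire string.
Here the pattern can't cover the whole string, so the call returns None.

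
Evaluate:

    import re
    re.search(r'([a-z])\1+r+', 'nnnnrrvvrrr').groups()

('n',)

After group 1 captures some text, `\1` only succeeds where that same text appears again.
Unlike `match`, `search` isn't anchored — it looks for the pattern anywhere in the string.
The match spans [0:6] → 'nnnnrr'.
Captured: group 1 = 'n'.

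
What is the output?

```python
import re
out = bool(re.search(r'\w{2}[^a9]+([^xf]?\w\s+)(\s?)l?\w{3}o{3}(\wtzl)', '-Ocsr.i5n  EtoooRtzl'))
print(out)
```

The pattern matches exactly 2 of a word character, then one or more of any character except [a9]; then optionally any character except [xf], then a word character, then one or more of whitespace (captured); then optionally whitespace (captured); then optionally the literal 'l', then exactly 3 of a word character, then exactly 3 of a literal 'o'; then a word character, then the literal 'tzl' (captured).
Here no position works, so the call returns None, and `bool(None)` is False.

False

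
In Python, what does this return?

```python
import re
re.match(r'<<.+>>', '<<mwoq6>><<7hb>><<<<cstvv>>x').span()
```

`re.match` won't scan ahead — the pattern has to work from the very first character.
The match spans [0:27] → '<<mwoq6>><<7hb>><<<<cstvv>>'.

(0, 27)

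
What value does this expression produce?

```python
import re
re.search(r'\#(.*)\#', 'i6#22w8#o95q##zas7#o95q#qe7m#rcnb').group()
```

'#22w8#o95q##zas7#o95q#qe7m#'

Unlike `match`, `search` isn't anchored — it looks for the pattern anywhere in the string.
The match spans [2:29] → '#22w8#o95q##zas7#o95q#qe7m#'.
Captured: group 1 = '22w8#o95q##zas7#o95q#qe7m'.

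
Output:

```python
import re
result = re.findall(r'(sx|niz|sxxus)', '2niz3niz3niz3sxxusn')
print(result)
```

Alternation isn't longest-match — the leftmost alternative that fits at this position is chosen.
Matches: at [1:4] match 'niz', group 1 = 'niz'; at [5:8] match 'niz', group 1 = 'niz'; at [9:12] match 'niz', group 1 = 'niz'; at [13:15] match 'sx', group 1 = 'sx'.
One capturing group, so `findall` returns just the captured substring from each match — 4 in all.

['niz', 'niz', 'niz', 'sx']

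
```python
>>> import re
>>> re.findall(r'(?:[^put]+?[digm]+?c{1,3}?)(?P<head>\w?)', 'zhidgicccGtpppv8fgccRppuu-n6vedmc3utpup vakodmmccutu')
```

Pattern: one or more of any character except [put] (lazy), then one or more of one of [digm] (lazy), then 1 to 3 of the literal 'c' (lazy) (non-capturing group); then optionally a word character (captured as 'head').
Walking the string: at [0:8] match 'zhidgicc', group 1 = 'c'; at [14:20] match 'v8fgcc', group 1 = 'c'; at [25:34] match '-n6vedmc3', group 1 = '3'; at [39:49] match ' vakodmmcc', group 1 = 'c'.
With a single group, `findall` returns only what that group captured — 4 items.

['c', 'c', '3', 'c']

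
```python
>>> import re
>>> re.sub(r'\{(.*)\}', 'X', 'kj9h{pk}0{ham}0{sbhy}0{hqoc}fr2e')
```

`sub` substitutes 'X' at each match site.

'kj9hXfr2e'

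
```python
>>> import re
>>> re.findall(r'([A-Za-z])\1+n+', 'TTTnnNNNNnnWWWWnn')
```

A backreference is literal: `\1` must see the identical characters the first group matched.
Matches: at [0:5] match 'TTTnn', group 1 = 'T'; at [5:11] match 'NNNNnn', group 1 = 'N'; at [11:17] match 'WWWWnn', group 1 = 'W'.
`findall` collects group 1 from each match (3 total).

['T', 'N', 'W']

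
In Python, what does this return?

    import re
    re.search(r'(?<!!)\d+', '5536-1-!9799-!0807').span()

A negative assertion filters positions out without eating any characters.
The match spans [0:4] → '5536'.

(0, 4)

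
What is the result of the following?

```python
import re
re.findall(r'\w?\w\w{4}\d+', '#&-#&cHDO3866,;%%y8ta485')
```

['cHDO3866', 'y8ta485']

Since nothing is captured, `findall` lists the 2 matched substrings directly.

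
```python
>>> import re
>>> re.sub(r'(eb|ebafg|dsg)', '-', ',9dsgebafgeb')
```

Alternation tries branches left to right and keeps the first one that lets the overall match succeed at that position.
Matches: at [2:5] → 'dsg'; at [5:7] → 'eb'; at [10:12] → 'eb'.
Each match is replaced by '-'.

',9--afg-'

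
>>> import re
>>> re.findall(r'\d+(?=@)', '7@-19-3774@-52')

The `(?=…)`/`(?<=…)` assertion just peeks at neighbouring text; it doesn't advance the match position.
Matches: at [0:1] → '7'; at [6:10] → '3774'.
`findall` yields the raw match text (2 of them) because the pattern has no groups.

['7', '3774']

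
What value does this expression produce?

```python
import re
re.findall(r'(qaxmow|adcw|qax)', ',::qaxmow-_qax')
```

['qaxmow', 'qax']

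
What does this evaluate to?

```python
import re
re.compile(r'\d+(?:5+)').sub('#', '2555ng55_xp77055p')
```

'#ng#_xp#p'

Every occurrence is swapped for '#'.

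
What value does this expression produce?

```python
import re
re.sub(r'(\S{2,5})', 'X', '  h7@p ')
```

The pattern matches 2 to 5 of a non-whitespace character (captured).
Matches: at [2:6] → 'h7@p'.
Every occurrence is swapped for 'X'.

'  X '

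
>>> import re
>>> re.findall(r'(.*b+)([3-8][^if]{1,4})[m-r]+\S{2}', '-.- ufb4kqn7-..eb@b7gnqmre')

[('-.- ufb4kqn7-..eb@b', '7gnq')]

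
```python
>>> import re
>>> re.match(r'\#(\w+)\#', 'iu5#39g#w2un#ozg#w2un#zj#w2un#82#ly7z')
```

None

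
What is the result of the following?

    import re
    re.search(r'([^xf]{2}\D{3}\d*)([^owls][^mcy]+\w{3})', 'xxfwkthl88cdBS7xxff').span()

This matches exactly 2 of any character except [xf], then exactly 3 of a non-digit, then zero or more of a digit (captured); then any character except [owls], then one or more of any character except [mcy], then exactly 3 of a word character (captured).
Unlike `match`, `search` isn't anchored — it looks for the pattern anywhere in the string.
The match spans [3:19] → 'wkthl88cdBS7xxff'.
Captured: group 1 = 'wkthl88', group 2 = 'cdBS7xxff'.

(3, 19)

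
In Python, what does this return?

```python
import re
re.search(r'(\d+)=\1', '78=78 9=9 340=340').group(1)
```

'78'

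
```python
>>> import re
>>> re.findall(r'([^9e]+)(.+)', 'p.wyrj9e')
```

The pattern matches one or more of any character except [9e] (captured); then one or more of any character (captured).
Matches: at [0:8] match 'p.wyrj9e', groups = ('p.wyrj', '9e').
2 groups means the one result is a tuple of 2 captured strings — 1 here.

[('p.wyrj', '9e')]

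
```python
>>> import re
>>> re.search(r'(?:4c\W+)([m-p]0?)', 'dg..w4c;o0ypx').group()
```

'4c;o0'

The pattern matches the literal '4c', then one or more of a non-word character (non-capturing group); then a character in [m-p], then optionally a literal '0' (captured).
`search` walks the string left to right and returns the first match it finds.
The match spans [5:10] → '4c;o0'.
Captured: group 1 = 'o0'.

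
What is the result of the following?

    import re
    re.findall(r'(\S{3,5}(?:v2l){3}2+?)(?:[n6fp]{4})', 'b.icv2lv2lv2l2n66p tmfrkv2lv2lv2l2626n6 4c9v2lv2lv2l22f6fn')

['b.icv2lv2lv2l2', '4c9v2lv2lv2l22']

Pattern: 3 to 5 of a non-whitespace character, then the literal 'v2l' repeated 3 times, then one or more of the literal '2' (lazy) (captured); then exactly 4 of one of [n6fp] (non-capturing group).
With a single group, `findall` returns only what that group captured — 2 items.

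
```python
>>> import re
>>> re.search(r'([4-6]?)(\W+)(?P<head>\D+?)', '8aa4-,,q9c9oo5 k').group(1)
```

'4'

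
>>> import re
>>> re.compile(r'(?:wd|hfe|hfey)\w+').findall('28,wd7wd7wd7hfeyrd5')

['wd7wd7wd7hfeyrd5']

With no groups in the pattern, `findall` gives back each whole match — 1 here.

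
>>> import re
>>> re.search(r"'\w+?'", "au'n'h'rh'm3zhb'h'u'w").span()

`search` walks the string left to right and returns the first match it finds.
The match spans [2:5] → "'n'".

(2, 5)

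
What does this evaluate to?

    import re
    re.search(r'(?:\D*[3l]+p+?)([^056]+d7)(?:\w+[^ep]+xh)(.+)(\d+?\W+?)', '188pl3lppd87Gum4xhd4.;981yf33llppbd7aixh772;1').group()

'pl3lppd87Gum4xhd4.;981yf33llppbd7aixh772;'

Pattern: zero or more of a non-digit, then one or more of one of [3l], then one or more of the literal 'p' (lazy) (non-capturing group); then one or more of any character except [056], then the literal 'd7' (captured); then one or more of a word character, then one or more of any character except [ep], then the literal 'xh' (non-capturing group); then one or more of any character (captured); then one or more of a digit (lazy), then one or more of a non-word character (lazy) (captured).
`re.search` tries every starting position until one works.
The match spans [3:44] → 'pl3lppd87Gum4xhd4.;981yf33llppbd7aixh772;'.
Captured: group 1 = 'pd87Gum4xhd4.;981yf33llppbd7', group 2 = '77', group 3 = '2;'.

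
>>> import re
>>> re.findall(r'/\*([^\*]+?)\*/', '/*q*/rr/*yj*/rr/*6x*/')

['q', 'yj', '6x']

Because there's exactly one group, `findall` drops the full match and keeps group 1 from each hit.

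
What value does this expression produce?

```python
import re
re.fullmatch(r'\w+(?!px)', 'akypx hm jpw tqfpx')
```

For `fullmatch`, every character of the input must be accounted for by the pattern.
Here the string isn't matched end-to-end, so the call returns None.

None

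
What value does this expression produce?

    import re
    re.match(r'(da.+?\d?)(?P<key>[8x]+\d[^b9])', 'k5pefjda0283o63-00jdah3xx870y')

None

`match` is anchored at position 0; if the pattern doesn't fit there, it returns None.
Here the string doesn't start with a match, so the call returns None.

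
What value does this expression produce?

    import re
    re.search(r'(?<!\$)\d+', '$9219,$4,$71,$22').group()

'219'

A negative assertion filters positions out without eating any characters.
The match spans [2:5] → '219'.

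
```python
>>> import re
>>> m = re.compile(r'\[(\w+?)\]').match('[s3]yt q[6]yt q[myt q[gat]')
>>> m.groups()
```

('s3',)

The match spans [0:4] → '[s3]'.
Captured: group 1 = 's3'.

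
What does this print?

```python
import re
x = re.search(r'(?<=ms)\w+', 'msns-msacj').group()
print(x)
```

The lookaround is zero-width — it requires the adjacent text to match without consuming it, so the asserted text isn't part of the match.
`re.search` tries every starting position until one works.
The match spans [2:4] → 'ns'.

ns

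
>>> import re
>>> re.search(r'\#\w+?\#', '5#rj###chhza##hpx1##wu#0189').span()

(1, 5)

Unlike `match`, `search` isn't anchored — it looks for the pattern anywhere in the string.
The match spans [1:5] → '#rj#'.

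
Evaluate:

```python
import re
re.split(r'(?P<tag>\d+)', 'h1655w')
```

['h', '1655', 'w']

Pattern: one or more of a digit (captured as 'tag').
The group in the pattern means `split` returns the separators' captures alongside the pieces.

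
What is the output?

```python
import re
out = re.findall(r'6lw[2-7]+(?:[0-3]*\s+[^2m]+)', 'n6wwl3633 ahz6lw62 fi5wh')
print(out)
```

['6lw62 fi5wh']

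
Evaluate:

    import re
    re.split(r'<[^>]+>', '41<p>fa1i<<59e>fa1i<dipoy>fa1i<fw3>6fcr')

Matches to split on: at [2:5] → '<p>'; at [9:15] → '<<59e>'; at [19:26] → '<dipoy>'; at [30:35] → '<fw3>'.
Each match becomes a cut point; 5 segments remain.

['41', 'fa1i', 'fa1i', 'fa1i', '6fcr']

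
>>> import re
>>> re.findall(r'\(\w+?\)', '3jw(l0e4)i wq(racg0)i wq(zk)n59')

Scanning left to right: at [3:9] → '(l0e4)'; at [13:20] → '(racg0)'; at [24:28] → '(zk)'.
Since nothing is captured, `findall` lists the 3 matched substrings directly.

['(l0e4)', '(racg0)', '(zk)']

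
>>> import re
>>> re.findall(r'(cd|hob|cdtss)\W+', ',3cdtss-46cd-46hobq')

Matches: at [2:8] match 'cdtss-', group 1 = 'cdtss'; at [10:13] match 'cd-', group 1 = 'cd'.
Because there's exactly one group, `findall` drops the full match and keeps group 1 from each hit.

['cdtss', 'cd']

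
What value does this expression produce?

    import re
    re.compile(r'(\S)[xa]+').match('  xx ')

None

This matches a non-whitespace character (captured); then one or more of one of [xa].
`re.match` only tries the pattern at the start of the string.
Here the pattern fails at index 0, so the call returns None.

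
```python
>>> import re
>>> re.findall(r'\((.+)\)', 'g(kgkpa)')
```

['kgkpa']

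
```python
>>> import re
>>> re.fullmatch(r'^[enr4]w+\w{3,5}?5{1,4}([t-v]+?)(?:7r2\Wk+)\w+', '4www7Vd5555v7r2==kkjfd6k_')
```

`re.fullmatch` is like wrapping the pattern in `^…$` (in single-line mode).
Here the pattern can't cover the whole string, so the call returns None.

None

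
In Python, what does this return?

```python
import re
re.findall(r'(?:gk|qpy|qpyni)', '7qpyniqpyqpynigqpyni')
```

Alternation tries branches left to right and keeps the first one that lets the overall match succeed at that position.
Walking the string: at [1:4] → 'qpy'; at [6:9] → 'qpy'; at [9:12] → 'qpy'; at [15:18] → 'qpy'.
`findall` yields the raw match text (4 of them) because the pattern has no groups.

['qpy', 'qpy', 'qpy', 'qpy']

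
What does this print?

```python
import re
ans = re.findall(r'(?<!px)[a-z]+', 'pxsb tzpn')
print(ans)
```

['pxsb', 'tzpn']

Because the assertion is negative and zero-width, positions next to the forbidden text are skipped.
Scanning left to right: at [0:4] → 'pxsb'; at [5:9] → 'tzpn'.
`findall` yields the raw match text (2 of them) because the pattern has no groups.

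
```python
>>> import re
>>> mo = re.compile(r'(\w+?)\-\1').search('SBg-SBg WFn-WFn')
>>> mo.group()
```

After group 1 captures some text, `\1` only succeeds where that same text appears again.
`search` walks the string left to right and returns the first match it finds.
The match spans [0:7] → 'SBg-SBg'.
Captured: group 1 = 'SBg'.

'SBg-SBg'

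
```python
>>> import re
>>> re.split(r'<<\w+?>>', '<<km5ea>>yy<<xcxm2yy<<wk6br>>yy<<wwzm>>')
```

['', 'yy<<xcxm2yy', 'yy', '']

Matches to split on: at [0:9] → '<<km5ea>>'; at [20:29] → '<<wk6br>>'; at [31:39] → '<<wwzm>>'.
The string is cut at each match, leaving 4 pieces.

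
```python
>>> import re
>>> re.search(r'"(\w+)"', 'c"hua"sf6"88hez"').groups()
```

('hua',)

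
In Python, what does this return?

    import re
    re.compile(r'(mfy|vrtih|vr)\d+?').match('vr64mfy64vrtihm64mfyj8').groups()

('vr',)

`re.match` only tries the pattern at the start of the string.
The match spans [0:3] → 'vr6'.
Captured: group 1 = 'vr'.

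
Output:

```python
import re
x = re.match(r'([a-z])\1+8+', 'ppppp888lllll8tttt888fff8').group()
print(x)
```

ppppp888

With `match`, the pattern is implicitly anchored at the beginning.
The match spans [0:8] → 'ppppp888'.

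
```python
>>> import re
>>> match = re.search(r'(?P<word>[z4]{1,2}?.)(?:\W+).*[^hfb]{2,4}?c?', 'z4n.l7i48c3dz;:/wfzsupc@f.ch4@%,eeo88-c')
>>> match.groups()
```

The pattern matches 1 to 2 of one of [z4] (lazy), then any character (captured as 'word'); then one or more of a non-word character (non-capturing group); then zero or more of any character, then 2 to 4 of any character except [hfb] (lazy), then optionally a literal 'c'.
`search` walks the string left to right and returns the first match it finds.
The match spans [0:39] → 'z4n.l7i48c3dz;:/wfzsupc@f.ch4@%,eeo88-c'.
Captured: group 1 = 'z4n'.

('z4n',)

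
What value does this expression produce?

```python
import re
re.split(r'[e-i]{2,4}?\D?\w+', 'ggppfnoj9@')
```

Pattern: 2 to 4 of a character in [e-i] (lazy), then optionally a non-digit; then one or more of a word character.
Matches to split on: at [0:9] → 'ggppfnoj9'.
`split` removes every match and returns the 2 fragments in between.

['', '@']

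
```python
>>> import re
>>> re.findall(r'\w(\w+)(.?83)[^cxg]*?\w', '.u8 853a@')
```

[]

2 groups means each result is a tuple of 2 captured strings — 0 here.
Nothing in the string satisfies the pattern, so the list is empty.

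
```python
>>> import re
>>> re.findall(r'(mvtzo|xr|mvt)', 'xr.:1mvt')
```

Because there's exactly one group, `findall` drops the full match and keeps group 1 from each hit.

['xr', 'mvt']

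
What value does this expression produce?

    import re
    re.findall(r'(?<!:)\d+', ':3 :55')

['5']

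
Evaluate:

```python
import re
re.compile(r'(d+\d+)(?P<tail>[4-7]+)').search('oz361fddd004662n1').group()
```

'ddd00466'

Pattern: one or more of the literal 'd', then one or more of a digit (captured); then one or more of a character in [4-7] (captured as 'tail').
`search` walks the string left to right and returns the first match it finds.
The match spans [6:14] → 'ddd00466'.
Captured: group 1 = 'ddd0046', group 2 = '6'.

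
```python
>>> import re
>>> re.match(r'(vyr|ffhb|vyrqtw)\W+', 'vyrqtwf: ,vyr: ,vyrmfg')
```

None

`match` is anchored at position 0; if the pattern doesn't fit there, it returns None.
Here the pattern fails at index 0, so the call returns None.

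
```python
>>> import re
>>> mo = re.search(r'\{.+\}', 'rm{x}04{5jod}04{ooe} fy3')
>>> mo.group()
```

The match spans [2:20] → '{x}04{5jod}04{ooe}'.

'{x}04{5jod}04{ooe}'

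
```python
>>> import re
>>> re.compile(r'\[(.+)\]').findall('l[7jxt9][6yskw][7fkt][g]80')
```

Scanning left to right: at [1:24] match '[7jxt9][6yskw][7fkt][g]', group 1 = '7jxt9][6yskw][7fkt][g'.
One capturing group, so `findall` returns just the captured substring from the one match — 1 in all.

['7jxt9][6yskw][7fkt][g']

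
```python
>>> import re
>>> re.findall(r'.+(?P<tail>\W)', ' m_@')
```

This matches one or more of any character; then a non-word character (captured as 'tail').
Matches: at [0:4] match ' m_@', group 1 = '@'.
Because there's exactly one group, `findall` drops the full match and keeps group 1 from the one hit.

['@']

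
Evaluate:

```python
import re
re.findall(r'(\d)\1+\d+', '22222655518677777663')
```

['2']

The backreference `\1` re-matches whatever the first group consumed, character for character.
`findall` collects group 1 from the one match (1 total).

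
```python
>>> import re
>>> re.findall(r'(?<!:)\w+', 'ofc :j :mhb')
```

`(?!…)`/`(?<!…)` only lets a position through if the neighbouring text does NOT match; no characters are consumed.
Scanning left to right: at [0:3] → 'ofc'; at [9:11] → 'hb'.
With no groups in the pattern, `findall` gives back each whole match — 2 here.

['ofc', 'hb']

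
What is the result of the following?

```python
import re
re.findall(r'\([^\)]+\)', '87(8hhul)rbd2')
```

['(8hhul)']

Since nothing is captured, `findall` lists the 1 matched substring directly.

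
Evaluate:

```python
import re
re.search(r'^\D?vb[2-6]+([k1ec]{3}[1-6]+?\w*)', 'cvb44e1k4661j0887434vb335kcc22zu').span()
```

(0, 32)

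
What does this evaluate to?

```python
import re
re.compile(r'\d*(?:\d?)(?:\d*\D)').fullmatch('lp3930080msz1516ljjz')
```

None

This matches zero or more of a digit; then optionally a digit (non-capturing group); then zero or more of a digit, then a non-digit (non-capturing group).
For `fullmatch`, every character of the input must be accounted for by the pattern.
Here there's no way to consume every character, so the call returns None.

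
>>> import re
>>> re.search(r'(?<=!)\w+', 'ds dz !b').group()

'b'

Because the assertion is zero-width, the text it checks is not consumed and won't appear in the result.
The match spans [7:8] → 'b'.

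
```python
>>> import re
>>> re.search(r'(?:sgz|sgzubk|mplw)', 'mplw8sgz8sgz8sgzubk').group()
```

'mplw'

Unlike `match`, `search` isn't anchored — it looks for the pattern anywhere in the string.
The match spans [0:4] → 'mplw'.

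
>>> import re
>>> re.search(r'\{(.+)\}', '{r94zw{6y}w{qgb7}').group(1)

'r94zw{6y}w{qgb7'

`re.search` scans for the first position where the pattern succeeds.
The match spans [0:17] → '{r94zw{6y}w{qgb7}'.
Captured: group 1 = 'r94zw{6y}w{qgb7'.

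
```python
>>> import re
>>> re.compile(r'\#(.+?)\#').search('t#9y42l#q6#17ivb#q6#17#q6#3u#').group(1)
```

Lazy quantifiers expand one character at a time until the remainder of the pattern can match.
`re.search` scans for the first position where the pattern succeeds.
The match spans [1:8] → '#9y42l#'.
Captured: group 1 = '9y42l'.

'9y42l'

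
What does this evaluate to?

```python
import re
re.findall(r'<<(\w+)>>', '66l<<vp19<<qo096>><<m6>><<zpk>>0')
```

Walking the string: at [9:18] match '<<qo096>>', group 1 = 'qo096'; at [18:24] match '<<m6>>', group 1 = 'm6'; at [24:31] match '<<zpk>>', group 1 = 'zpk'.
One capturing group, so `findall` returns just the captured substring from each match — 3 in all.

['qo096', 'm6', 'zpk']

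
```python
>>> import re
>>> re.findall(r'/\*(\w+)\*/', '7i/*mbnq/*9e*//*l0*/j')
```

Scanning left to right: at [8:14] match '/*9e*/', group 1 = '9e'; at [14:20] match '/*l0*/', group 1 = 'l0'.
One capturing group, so `findall` returns just the captured substring from each match — 2 in all.

['9e', 'l0']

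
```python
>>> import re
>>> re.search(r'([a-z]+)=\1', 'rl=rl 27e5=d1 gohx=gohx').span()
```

(0, 5)

The backreference `\1` re-matches whatever the first group consumed, character for character.
`search` walks the string left to right and returns the first match it finds.
The match spans [0:5] → 'rl=rl'.
Captured: group 1 = 'rl'.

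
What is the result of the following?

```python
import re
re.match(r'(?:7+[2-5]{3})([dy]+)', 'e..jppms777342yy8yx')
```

None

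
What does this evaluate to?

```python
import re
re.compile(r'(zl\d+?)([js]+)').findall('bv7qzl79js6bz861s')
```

The pattern matches the literal 'zl', then one or more of a digit (lazy) (captured); then one or more of one of [js] (captured).
Scanning left to right: at [4:10] match 'zl79js', groups = ('zl79', 'js').
With 2 capturing groups, `findall` returns a 2-tuple per match.

[('zl79', 'js')]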